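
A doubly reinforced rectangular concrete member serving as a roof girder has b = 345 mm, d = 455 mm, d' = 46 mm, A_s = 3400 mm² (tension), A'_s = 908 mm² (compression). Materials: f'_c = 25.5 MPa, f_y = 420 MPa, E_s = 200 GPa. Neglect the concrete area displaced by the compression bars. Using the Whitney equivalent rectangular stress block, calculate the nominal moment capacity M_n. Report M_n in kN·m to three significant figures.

Assume both tension and compression steel yield.
Net tension couple steel: A_s − A'_s = 2492 mm².
a = (A_s − A'_s) f_y / (0.85 f'_c b) = 1046640/(0.85 × 25.5 × 345) = 139.96 mm.
c = a/β₁ = 139.96/0.85 = 164.66 mm; ε'_s = 0.003(c − d')/c = 0.0022 ≥ f_y/E_s = 0.0021, so compression steel does yield.
M_n = (A_s − A'_s) f_y (d − a/2) + A'_s f_y (d − d') = [1046640 × (455 − 69.98) + 381360 × (455 − 46)] × 10⁻⁶ = 402.98 + 155.98 = 558.96 kN·m.

M_n ≈ 559 kN·m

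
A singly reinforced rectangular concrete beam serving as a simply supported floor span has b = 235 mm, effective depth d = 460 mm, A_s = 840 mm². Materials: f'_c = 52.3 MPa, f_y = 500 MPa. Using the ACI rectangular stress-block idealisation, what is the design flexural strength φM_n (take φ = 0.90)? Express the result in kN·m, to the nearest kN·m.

T = A_s f_y = 840 × 500 = 420000 N = 420 kN.
From C = T: a = T/(0.85 f'_c b) = 420000/(0.85 × 52.3 × 235) = 40.20 mm.
M_n = T(d − a/2) = 420 kN × (460 − 20.1) mm = 184.76 kN·m.
φM_n = 0.90 × 184.76 = 166.28 kN·m.

φM_n ≈ 166 kN·m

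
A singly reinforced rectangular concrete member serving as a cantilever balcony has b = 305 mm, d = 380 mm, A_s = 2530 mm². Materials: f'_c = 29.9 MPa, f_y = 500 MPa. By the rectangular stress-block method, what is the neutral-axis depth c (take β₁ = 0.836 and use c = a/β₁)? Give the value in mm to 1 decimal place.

T = A_s f_y = 2530 × 500 = 1265000 N = 1265 kN.
Setting C = 0.85 f'_c a b equal to T: a = 1265000/(0.85 × 29.9 × 305) = 163.193 mm.
With β₁ = 0.836, c = a/β₁ = 163.193/0.836 = 195.2 mm.

c ≈ 195.2 mm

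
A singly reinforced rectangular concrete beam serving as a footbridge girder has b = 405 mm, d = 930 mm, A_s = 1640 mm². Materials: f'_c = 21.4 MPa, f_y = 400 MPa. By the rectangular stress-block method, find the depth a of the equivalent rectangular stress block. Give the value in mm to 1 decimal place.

a ≈ 89.0 mm

T = A_s f_y = 1640 × 400 = 656000 N = 656 kN.
Setting C = 0.85 f'_c a b equal to T: a = 656000/(0.85 × 21.4 × 405) = 89.0 mm.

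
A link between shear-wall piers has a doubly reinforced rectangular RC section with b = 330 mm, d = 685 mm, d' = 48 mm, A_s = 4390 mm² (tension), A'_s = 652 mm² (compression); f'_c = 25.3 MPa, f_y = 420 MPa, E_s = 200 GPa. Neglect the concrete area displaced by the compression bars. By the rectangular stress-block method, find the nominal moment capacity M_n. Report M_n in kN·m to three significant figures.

M_n ≈ 1080 kN·m

Assume both tension and compression steel yield.
Net tension couple steel: A_s − A'_s = 3738 mm².
a = (A_s − A'_s) f_y / (0.85 f'_c b) = 1569960/(0.85 × 25.3 × 330) = 221.23 mm.
c = a/β₁ = 221.23/0.85 = 260.27 mm; ε'_s = 0.003(c − d')/c = 0.0024 ≥ f_y/E_s = 0.0021, so compression steel does yield.
M_n = (A_s − A'_s) f_y (d − a/2) + A'_s f_y (d − d') = [1569960 × (685 − 110.615) + 273840 × (685 − 48)] × 10⁻⁶ = 901.76 + 174.44 = 1076.20 kN·m.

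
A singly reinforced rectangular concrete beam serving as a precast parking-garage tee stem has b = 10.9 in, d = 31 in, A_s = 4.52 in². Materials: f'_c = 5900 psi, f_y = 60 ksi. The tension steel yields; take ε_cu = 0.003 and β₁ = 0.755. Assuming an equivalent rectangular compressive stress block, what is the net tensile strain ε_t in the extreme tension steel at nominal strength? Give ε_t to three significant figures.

ε_t ≈ 0.0112

a = A_s f_y/(0.85 f'_c b) = 4.961 in.
β₁ = 0.755, so c = a/β₁ = 4.961/0.755 = 6.571 in.
From the linear strain diagram with ε_cu = 0.003: ε_t = 0.003 (d − c)/c = 0.003 × (31 − 6.571)/6.571 = 0.0112.
Since ε_t ≥ 0.005, the section is tension-controlled.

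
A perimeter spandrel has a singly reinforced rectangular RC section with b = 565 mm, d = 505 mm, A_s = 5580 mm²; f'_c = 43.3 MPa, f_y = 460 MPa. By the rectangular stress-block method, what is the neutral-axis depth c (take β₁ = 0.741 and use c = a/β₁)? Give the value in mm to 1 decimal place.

T = A_s f_y = 5580 × 460 = 2566800 N = 2566.8 kN.
Setting C = 0.85 f'_c a b equal to T: a = 2566800/(0.85 × 43.3 × 565) = 123.435 mm.
With β₁ = 0.741, c = a/β₁ = 123.435/0.741 = 166.6 mm.

c ≈ 166.6 mm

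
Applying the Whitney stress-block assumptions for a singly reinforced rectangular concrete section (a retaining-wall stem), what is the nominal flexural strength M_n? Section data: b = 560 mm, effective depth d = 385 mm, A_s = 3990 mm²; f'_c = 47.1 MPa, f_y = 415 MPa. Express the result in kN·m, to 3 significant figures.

M_n ≈ 576 kN·m

T = A_s f_y = 3990 × 415 = 1655850 N = 1655.85 kN.
From C = T: a = T/(0.85 f'_c b) = 1655850/(0.85 × 47.1 × 560) = 73.86 mm.
M_n = T(d − a/2) = 1655.85 kN × (385 − 36.93) mm = 576.35 kN·m.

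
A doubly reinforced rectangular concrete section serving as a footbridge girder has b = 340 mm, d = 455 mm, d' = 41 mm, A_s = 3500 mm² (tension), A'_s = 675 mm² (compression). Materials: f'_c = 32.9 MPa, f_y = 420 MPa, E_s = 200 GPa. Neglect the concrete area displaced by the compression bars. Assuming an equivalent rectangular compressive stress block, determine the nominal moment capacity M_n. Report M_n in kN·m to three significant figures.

Assume both tension and compression steel yield.
Net tension couple steel: A_s − A'_s = 2825 mm².
a = (A_s − A'_s) f_y / (0.85 f'_c b) = 1186500/(0.85 × 32.9 × 340) = 124.79 mm.
c = a/β₁ = 124.79/0.815 = 153.12 mm; ε'_s = 0.003(c − d')/c = 0.0022 ≥ f_y/E_s = 0.0021, so compression steel does yield.
M_n = (A_s − A'_s) f_y (d − a/2) + A'_s f_y (d − d') = [1186500 × (455 − 62.395) + 283500 × (455 − 41)] × 10⁻⁶ = 465.83 + 117.37 = 583.20 kN·m.

M_n ≈ 583 kN·m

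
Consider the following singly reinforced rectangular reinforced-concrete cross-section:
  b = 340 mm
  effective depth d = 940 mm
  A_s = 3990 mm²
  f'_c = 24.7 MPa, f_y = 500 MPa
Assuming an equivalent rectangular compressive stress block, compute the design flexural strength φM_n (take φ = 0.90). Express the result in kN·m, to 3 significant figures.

T = A_s f_y = 3990 × 500 = 1995000 N = 1995 kN.
From C = T: a = T/(0.85 f'_c b) = 1995000/(0.85 × 24.7 × 340) = 279.48 mm.
M_n = T(d − a/2) = 1995 kN × (940 − 139.74) mm = 1596.52 kN·m.
φM_n = 0.90 × 1596.52 = 1436.87 kN·m.

φM_n ≈ 1440 kN·m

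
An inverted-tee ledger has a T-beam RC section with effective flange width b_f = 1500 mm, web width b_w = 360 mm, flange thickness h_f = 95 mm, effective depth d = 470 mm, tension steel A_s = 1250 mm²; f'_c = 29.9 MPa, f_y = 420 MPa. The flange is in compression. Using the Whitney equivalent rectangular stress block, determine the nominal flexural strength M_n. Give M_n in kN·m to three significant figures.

Tension: T = A_s f_y = 1250 × 420 = 525000 N.
Try a within the flange: a = T/(0.85 f'_c b_f) = 525000/(0.85 × 29.9 × 1500) = 13.77 mm.
Since a = 13.77 ≤ h_f = 95 mm, the stress block lies entirely in the flange; analyse as a rectangular beam of width b_f.
M_n = T(d − a/2) = 525000 × (470 − 6.885) = 243.14 × 10⁶ N·mm.
M_n = 243.14 kN·m.

M_n ≈ 243 kN·m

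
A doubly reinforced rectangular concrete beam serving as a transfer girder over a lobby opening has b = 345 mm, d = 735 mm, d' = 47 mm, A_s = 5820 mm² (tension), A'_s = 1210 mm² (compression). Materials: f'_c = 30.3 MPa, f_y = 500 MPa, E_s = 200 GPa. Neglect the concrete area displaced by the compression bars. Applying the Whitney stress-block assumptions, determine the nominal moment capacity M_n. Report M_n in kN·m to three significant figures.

M_n ≈ 1810 kN·m

Assume both tension and compression steel yield.
Net tension couple steel: A_s − A'_s = 4610 mm².
a = (A_s − A'_s) f_y / (0.85 f'_c b) = 2305000/(0.85 × 30.3 × 345) = 259.41 mm.
c = a/β₁ = 259.41/0.834 = 311.04 mm; ε'_s = 0.003(c − d')/c = 0.0025 ≥ f_y/E_s = 0.0025, so compression steel does yield.
M_n = (A_s − A'_s) f_y (d − a/2) + A'_s f_y (d − d') = [2305000 × (735 − 129.705) + 605000 × (735 − 47)] × 10⁻⁶ = 1395.20 + 416.24 = 1811.44 kN·m.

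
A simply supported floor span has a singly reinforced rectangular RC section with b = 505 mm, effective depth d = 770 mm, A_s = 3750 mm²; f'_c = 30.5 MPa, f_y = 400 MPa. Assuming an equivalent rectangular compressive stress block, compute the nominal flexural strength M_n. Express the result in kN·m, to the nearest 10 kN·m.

T = A_s f_y = 3750 × 400 = 1500000 N = 1500 kN.
From C = T: a = T/(0.85 f'_c b) = 1500000/(0.85 × 30.5 × 505) = 114.57 mm.
M_n = T(d − a/2) = 1500 kN × (770 − 57.285) mm = 1069.07 kN·m.

M_n ≈ 1070 kN·m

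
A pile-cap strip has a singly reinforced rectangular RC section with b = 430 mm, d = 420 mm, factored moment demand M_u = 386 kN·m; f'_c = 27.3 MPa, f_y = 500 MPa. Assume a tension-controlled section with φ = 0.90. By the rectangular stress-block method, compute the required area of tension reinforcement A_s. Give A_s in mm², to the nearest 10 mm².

A_s ≈ 2380 mm²

M_n = M_u/φ = 386/0.90 = 428.889 kN·m.
With M_n = 0.85 f'_c a b (d − a/2), solve the quadratic for a:
a = d − √(d² − 2M_n/(0.85 f'_c b)) = 420 − √(420² − 2 × 428.889×10⁶/(0.85 × 27.3 × 430)) = 119.28 mm.
A_s = 0.85 f'_c a b / f_y = 0.85 × 27.3 × 119.28 × 430 / 500 = 2380.4 mm².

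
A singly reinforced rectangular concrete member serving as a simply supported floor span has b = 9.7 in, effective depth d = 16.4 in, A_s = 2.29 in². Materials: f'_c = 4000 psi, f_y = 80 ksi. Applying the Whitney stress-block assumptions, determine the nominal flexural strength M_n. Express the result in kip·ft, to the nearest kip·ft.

T = A_s f_y = 2.29 × 80 = 183.2 kips.
a = T/(0.85 f'_c b) = 183.2/(0.85 × 4 × 9.7) = 5.555 in.
M_n = T(d − a/2) = 183.2 × (16.4 − 2.7775) = 2495.6 kip·in = 2495.6/12 = 207.97 kip·ft.

M_n ≈ 208 kip·ft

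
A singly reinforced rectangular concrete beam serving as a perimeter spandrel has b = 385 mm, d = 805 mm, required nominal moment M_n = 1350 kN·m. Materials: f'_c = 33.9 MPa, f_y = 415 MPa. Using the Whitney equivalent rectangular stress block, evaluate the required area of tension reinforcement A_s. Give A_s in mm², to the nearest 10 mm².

A_s ≈ 4510 mm²

With M_n = 0.85 f'_c a b (d − a/2), solve the quadratic for a:
a = d − √(d² − 2M_n/(0.85 f'_c b)) = 805 − √(805² − 2 × 1350×10⁶/(0.85 × 33.9 × 385)) = 168.88 mm.
A_s = 0.85 f'_c a b / f_y = 0.85 × 33.9 × 168.88 × 385 / 415 = 4514.5 mm².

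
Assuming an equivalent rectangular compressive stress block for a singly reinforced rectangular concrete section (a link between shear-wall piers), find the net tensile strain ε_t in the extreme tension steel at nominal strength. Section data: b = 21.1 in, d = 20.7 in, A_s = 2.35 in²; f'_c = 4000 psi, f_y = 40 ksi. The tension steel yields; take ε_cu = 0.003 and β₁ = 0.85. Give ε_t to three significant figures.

a = A_s f_y/(0.85 f'_c b) = 1.310 in.
β₁ = 0.85, so c = a/β₁ = 1.310/0.85 = 1.541 in.
From the linear strain diagram with ε_cu = 0.003: ε_t = 0.003 (d − c)/c = 0.003 × (20.7 − 1.541)/1.541 = 0.0373.
Since ε_t ≥ 0.005, the section is tension-controlled.

ε_t ≈ 0.0373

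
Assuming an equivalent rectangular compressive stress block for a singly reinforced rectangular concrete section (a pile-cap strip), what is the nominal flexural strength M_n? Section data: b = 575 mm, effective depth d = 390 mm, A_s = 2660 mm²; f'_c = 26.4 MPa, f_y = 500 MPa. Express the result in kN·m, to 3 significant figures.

M_n ≈ 450 kN·m

T = A_s f_y = 2660 × 500 = 1330000 N = 1330 kN.
From C = T: a = T/(0.85 f'_c b) = 1330000/(0.85 × 26.4 × 575) = 103.08 mm.
M_n = T(d − a/2) = 1330 kN × (390 − 51.54) mm = 450.15 kN·m.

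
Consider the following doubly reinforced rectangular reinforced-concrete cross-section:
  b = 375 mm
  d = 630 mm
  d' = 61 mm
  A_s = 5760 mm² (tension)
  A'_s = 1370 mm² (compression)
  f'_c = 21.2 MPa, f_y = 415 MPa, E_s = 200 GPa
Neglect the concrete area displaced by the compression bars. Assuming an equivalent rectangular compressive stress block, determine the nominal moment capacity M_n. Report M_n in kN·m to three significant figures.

Assume both tension and compression steel yield.
Net tension couple steel: A_s − A'_s = 4390 mm².
a = (A_s − A'_s) f_y / (0.85 f'_c b) = 1821850/(0.85 × 21.2 × 375) = 269.60 mm.
c = a/β₁ = 269.60/0.85 = 317.18 mm; ε'_s = 0.003(c − d')/c = 0.0024 ≥ f_y/E_s = 0.0021, so compression steel does yield.
M_n = (A_s − A'_s) f_y (d − a/2) + A'_s f_y (d − d') = [1821850 × (630 − 134.8) + 568550 × (630 − 61)] × 10⁻⁶ = 902.18 + 323.50 = 1225.68 kN·m.

M_n ≈ 1230 kN·m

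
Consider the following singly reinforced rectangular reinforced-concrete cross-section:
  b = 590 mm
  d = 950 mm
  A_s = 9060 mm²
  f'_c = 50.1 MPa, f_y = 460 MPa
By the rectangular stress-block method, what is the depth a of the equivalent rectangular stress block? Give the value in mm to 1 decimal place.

a ≈ 165.9 mm

T = A_s f_y = 9060 × 460 = 4167600 N = 4167.6 kN.
Setting C = 0.85 f'_c a b equal to T: a = 4167600/(0.85 × 50.1 × 590) = 165.9 mm.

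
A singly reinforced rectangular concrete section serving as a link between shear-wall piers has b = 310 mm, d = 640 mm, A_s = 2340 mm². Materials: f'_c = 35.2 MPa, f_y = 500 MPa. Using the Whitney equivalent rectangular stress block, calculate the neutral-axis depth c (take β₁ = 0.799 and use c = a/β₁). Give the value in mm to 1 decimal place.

T = A_s f_y = 2340 × 500 = 1170000 N = 1170 kN.
Setting C = 0.85 f'_c a b equal to T: a = 1170000/(0.85 × 35.2 × 310) = 126.143 mm.
With β₁ = 0.799, c = a/β₁ = 126.143/0.799 = 157.9 mm.

c ≈ 157.9 mm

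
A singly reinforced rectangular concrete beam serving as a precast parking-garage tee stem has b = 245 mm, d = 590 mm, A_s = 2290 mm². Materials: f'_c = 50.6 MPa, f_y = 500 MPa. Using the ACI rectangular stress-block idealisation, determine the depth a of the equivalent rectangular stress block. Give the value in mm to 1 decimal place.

a ≈ 108.7 mm

T = A_s f_y = 2290 × 500 = 1145000 N = 1145 kN.
Setting C = 0.85 f'_c a b equal to T: a = 1145000/(0.85 × 50.6 × 245) = 108.7 mm.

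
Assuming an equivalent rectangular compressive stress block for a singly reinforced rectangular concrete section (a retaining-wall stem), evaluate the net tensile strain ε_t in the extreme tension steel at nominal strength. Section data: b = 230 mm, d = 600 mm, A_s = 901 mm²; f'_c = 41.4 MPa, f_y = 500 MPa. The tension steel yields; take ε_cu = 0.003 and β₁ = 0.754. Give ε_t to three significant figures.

ε_t ≈ 0.0214

a = A_s f_y/(0.85 f'_c b) = 55.66 mm.
β₁ = 0.754, so c = a/β₁ = 55.66/0.754 = 73.82 mm.
From the linear strain diagram with ε_cu = 0.003: ε_t = 0.003 (d − c)/c = 0.003 × (600 − 73.82)/73.82 = 0.0214.
Since ε_t ≥ 0.005, the section is tension-controlled.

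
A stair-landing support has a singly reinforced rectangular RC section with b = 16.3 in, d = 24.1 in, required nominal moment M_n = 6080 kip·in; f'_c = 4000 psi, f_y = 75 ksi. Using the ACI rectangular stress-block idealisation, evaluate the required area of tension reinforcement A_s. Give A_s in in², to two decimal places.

A_s ≈ 3.76 in²

From M_n = 0.85 f'_c a b (d − a/2):
a = d − √(d² − 2M_n/(0.85 f'_c b)) = 24.1 − √(24.1² − 2 × 6080/(0.85 × 4 × 16.3)) = 5.090 in.
A_s = 0.85 f'_c a b / f_y = 0.85 × 4 × 5.090 × 16.3 / 75 = 3.761 in².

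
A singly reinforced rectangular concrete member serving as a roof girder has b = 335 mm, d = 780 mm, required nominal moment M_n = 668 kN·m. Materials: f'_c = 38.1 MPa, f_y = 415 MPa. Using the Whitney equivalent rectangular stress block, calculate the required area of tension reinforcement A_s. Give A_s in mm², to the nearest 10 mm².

With M_n = 0.85 f'_c a b (d − a/2), solve the quadratic for a:
a = d − √(d² − 2M_n/(0.85 f'_c b)) = 780 − √(780² − 2 × 668×10⁶/(0.85 × 38.1 × 335)) = 83.40 mm.
A_s = 0.85 f'_c a b / f_y = 0.85 × 38.1 × 83.40 × 335 / 415 = 2180.3 mm².

A_s ≈ 2180 mm²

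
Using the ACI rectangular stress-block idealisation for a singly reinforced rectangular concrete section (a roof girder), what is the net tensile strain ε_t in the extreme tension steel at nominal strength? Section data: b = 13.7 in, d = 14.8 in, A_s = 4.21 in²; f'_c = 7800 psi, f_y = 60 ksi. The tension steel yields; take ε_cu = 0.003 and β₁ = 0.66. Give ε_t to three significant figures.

ε_t ≈ 0.00754

a = A_s f_y/(0.85 f'_c b) = 2.781 in.
β₁ = 0.66, so c = a/β₁ = 2.781/0.66 = 4.214 in.
From the linear strain diagram with ε_cu = 0.003: ε_t = 0.003 (d − c)/c = 0.003 × (14.8 − 4.214)/4.214 = 0.00754.
Since ε_t ≥ 0.005, the section is tension-controlled.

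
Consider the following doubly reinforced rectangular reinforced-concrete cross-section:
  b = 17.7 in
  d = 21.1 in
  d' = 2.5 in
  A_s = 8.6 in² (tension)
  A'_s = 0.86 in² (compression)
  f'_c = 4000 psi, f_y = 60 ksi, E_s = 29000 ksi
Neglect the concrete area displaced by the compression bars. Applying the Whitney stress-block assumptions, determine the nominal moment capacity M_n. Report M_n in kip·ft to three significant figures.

Assume both steels yield.
a = (A_s − A'_s) f_y/(0.85 f'_c b) = (8.6 − 0.86) × 60/(0.85 × 4 × 17.7) = 7.717 in.
c = a/β₁ = 7.717/0.85 = 9.079 in; ε'_s = 0.003(c − d')/c = 0.0022 ≥ ε_y = 0.0021, so the compression steel yields.
M_n = (A_s − A'_s) f_y (d − a/2) + A'_s f_y (d − d') = 464.4 × (21.1 − 3.8585) + 51.6 × (21.1 − 2.5) = 8007.0 + 959.8 = 8966.8 kip·in = 8966.8/12 = 747.23 kip·ft.

M_n ≈ 747 kip·ft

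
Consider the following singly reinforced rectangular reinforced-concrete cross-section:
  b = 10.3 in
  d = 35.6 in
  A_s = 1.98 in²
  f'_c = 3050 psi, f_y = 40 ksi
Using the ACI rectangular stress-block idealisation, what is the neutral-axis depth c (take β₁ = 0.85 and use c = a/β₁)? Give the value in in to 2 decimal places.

T = A_s f_y = 1.98 × 40 = 79.2 kips.
a = T/(0.85 f'_c b) = 79.2/(0.85 × 3.05 × 10.3) = 2.9660 in.
With β₁ = 0.85, c = a/β₁ = 2.9660/0.85 = 3.49 in.

c ≈ 3.49 in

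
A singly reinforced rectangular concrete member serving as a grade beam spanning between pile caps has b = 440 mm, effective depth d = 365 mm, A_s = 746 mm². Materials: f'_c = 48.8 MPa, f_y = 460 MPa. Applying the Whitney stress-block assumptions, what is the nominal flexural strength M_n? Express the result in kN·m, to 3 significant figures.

T = A_s f_y = 746 × 460 = 343160 N = 343.16 kN.
From C = T: a = T/(0.85 f'_c b) = 343160/(0.85 × 48.8 × 440) = 18.80 mm.
M_n = T(d − a/2) = 343.16 kN × (365 − 9.4) mm = 122.03 kN·m.

M_n ≈ 122 kN·m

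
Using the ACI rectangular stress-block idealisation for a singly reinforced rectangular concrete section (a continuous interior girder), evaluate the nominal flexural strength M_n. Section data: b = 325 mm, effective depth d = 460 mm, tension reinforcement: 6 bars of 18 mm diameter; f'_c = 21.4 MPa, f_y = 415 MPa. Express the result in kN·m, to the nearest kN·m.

A_s = 6 × 254 = 1524 mm².
T = A_s f_y = 1524 × 415 = 632460 N = 632.46 kN.
From C = T: a = T/(0.85 f'_c b) = 632460/(0.85 × 21.4 × 325) = 106.98 mm.
M_n = T(d − a/2) = 632.46 kN × (460 − 53.49) mm = 257.10 kN·m.

M_n ≈ 257 kN·m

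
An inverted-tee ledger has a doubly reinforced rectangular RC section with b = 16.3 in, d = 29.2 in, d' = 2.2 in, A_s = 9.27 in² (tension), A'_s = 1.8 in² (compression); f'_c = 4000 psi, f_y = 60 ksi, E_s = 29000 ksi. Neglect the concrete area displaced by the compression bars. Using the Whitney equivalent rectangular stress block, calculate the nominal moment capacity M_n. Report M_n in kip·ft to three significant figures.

M_n ≈ 1180 kip·ft

Assume both steels yield.
a = (A_s − A'_s) f_y/(0.85 f'_c b) = (9.27 − 1.8) × 60/(0.85 × 4 × 16.3) = 8.087 in.
c = a/β₁ = 8.087/0.85 = 9.514 in; ε'_s = 0.003(c − d')/c = 0.0023 ≥ ε_y = 0.0021, so the compression steel yields.
M_n = (A_s − A'_s) f_y (d − a/2) + A'_s f_y (d − d') = 448.2 × (29.2 − 4.0435) + 108 × (29.2 − 2.2) = 11275.1 + 2916.0 = 14191.1 kip·in = 14191.1/12 = 1182.59 kip·ft.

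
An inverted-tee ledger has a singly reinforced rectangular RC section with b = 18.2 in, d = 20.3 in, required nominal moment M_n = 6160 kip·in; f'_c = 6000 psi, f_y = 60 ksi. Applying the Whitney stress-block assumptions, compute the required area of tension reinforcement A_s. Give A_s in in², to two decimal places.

From M_n = 0.85 f'_c a b (d − a/2):
a = d − √(d² − 2M_n/(0.85 f'_c b)) = 20.3 − √(20.3² − 2 × 6160/(0.85 × 6 × 18.2)) = 3.586 in.
A_s = 0.85 f'_c a b / f_y = 0.85 × 6 × 3.586 × 18.2 / 60 = 5.548 in².

A_s ≈ 5.55 in²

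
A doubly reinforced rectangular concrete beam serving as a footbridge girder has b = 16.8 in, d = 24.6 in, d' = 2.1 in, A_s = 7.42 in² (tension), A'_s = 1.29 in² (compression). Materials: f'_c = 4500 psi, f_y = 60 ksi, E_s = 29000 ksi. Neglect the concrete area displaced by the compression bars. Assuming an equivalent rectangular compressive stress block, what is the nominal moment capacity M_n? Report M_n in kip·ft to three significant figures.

M_n ≈ 811 kip·ft

Assume both steels yield.
a = (A_s − A'_s) f_y/(0.85 f'_c b) = (7.42 − 1.29) × 60/(0.85 × 4.5 × 16.8) = 5.724 in.
c = a/β₁ = 5.724/0.825 = 6.938 in; ε'_s = 0.003(c − d')/c = 0.0021 ≥ ε_y = 0.0021, so the compression steel yields.
M_n = (A_s − A'_s) f_y (d − a/2) + A'_s f_y (d − d') = 367.8 × (24.6 − 2.862) + 77.4 × (24.6 − 2.1) = 7995.2 + 1741.5 = 9736.7 kip·in = 9736.7/12 = 811.39 kip·ft.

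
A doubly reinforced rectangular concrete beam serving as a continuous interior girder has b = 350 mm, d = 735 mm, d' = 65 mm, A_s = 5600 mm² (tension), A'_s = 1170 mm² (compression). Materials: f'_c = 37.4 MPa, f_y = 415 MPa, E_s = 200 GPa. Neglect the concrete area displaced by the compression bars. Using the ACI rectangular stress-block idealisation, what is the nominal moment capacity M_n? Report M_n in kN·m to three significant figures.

M_n ≈ 1520 kN·m

Assume both tension and compression steel yield.
Net tension couple steel: A_s − A'_s = 4430 mm².
a = (A_s − A'_s) f_y / (0.85 f'_c b) = 1838450/(0.85 × 37.4 × 350) = 165.23 mm.
c = a/β₁ = 165.23/0.783 = 211.02 mm; ε'_s = 0.003(c − d')/c = 0.0021 ≥ f_y/E_s = 0.0021, so compression steel does yield.
M_n = (A_s − A'_s) f_y (d − a/2) + A'_s f_y (d − d') = [1838450 × (735 − 82.615) + 485550 × (735 − 65)] × 10⁻⁶ = 1199.38 + 325.32 = 1524.70 kN·m.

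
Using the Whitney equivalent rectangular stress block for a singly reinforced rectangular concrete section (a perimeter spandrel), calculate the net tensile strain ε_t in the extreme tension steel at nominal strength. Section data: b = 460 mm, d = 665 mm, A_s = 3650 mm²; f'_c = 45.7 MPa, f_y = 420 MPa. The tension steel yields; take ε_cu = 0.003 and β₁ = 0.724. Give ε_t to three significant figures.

a = A_s f_y/(0.85 f'_c b) = 85.79 mm.
β₁ = 0.724, so c = a/β₁ = 85.79/0.724 = 118.49 mm.
From the linear strain diagram with ε_cu = 0.003: ε_t = 0.003 (d − c)/c = 0.003 × (665 − 118.49)/118.49 = 0.0138.
Since ε_t ≥ 0.005, the section is tension-controlled.

ε_t ≈ 0.0138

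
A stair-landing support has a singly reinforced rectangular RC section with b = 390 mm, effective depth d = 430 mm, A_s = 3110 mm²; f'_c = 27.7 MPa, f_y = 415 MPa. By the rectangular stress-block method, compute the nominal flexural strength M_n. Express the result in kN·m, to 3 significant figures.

T = A_s f_y = 3110 × 415 = 1290650 N = 1290.65 kN.
From C = T: a = T/(0.85 f'_c b) = 1290650/(0.85 × 27.7 × 390) = 140.55 mm.
M_n = T(d − a/2) = 1290.65 kN × (430 − 70.275) mm = 464.28 kN·m.

M_n ≈ 464 kN·m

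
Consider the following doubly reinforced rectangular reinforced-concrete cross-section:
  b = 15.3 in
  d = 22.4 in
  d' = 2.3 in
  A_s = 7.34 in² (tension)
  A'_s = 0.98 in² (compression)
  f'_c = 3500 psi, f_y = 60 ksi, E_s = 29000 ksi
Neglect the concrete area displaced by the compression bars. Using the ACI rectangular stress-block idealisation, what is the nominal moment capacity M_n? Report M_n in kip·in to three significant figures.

Assume both steels yield.
a = (A_s − A'_s) f_y/(0.85 f'_c b) = (7.34 − 0.98) × 60/(0.85 × 3.5 × 15.3) = 8.384 in.
c = a/β₁ = 8.384/0.85 = 9.864 in; ε'_s = 0.003(c − d')/c = 0.0023 ≥ ε_y = 0.0021, so the compression steel yields.
M_n = (A_s − A'_s) f_y (d − a/2) + A'_s f_y (d − d') = 381.6 × (22.4 − 4.192) + 58.8 × (22.4 − 2.3) = 6948.2 + 1181.9 = 8130.1 kip·in.

M_n ≈ 8130 kip·in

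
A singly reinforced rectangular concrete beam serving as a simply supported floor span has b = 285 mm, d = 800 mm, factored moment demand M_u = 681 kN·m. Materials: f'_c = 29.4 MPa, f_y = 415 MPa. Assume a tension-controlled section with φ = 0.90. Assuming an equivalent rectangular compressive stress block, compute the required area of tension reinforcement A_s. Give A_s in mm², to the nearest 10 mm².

A_s ≈ 2510 mm²

M_n = M_u/φ = 681/0.90 = 756.667 kN·m.
With M_n = 0.85 f'_c a b (d − a/2), solve the quadratic for a:
a = d − √(d² − 2M_n/(0.85 f'_c b)) = 800 − √(800² − 2 × 756.667×10⁶/(0.85 × 29.4 × 285)) = 146.15 mm.
A_s = 0.85 f'_c a b / f_y = 0.85 × 29.4 × 146.15 × 285 / 415 = 2508.2 mm².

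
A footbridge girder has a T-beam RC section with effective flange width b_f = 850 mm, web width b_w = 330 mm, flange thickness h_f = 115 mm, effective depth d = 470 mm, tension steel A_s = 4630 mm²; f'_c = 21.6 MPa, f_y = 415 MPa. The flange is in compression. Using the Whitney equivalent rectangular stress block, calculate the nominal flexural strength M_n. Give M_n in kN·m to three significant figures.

Tension: T = A_s f_y = 4630 × 415 = 1921450 N.
Try a within the flange: a = T/(0.85 f'_c b_f) = 1921450/(0.85 × 21.6 × 850) = 123.12 mm.
a = 123.12 > h_f = 115 mm: the block extends into the web. Split into flange-overhang and web parts.
C_f = 0.85 f'_c (b_f − b_w) h_f = 0.85 × 21.6 × (850 − 330) × 115 = 1097928 N.
Remaining web compression depth: a_w = (T − C_f)/(0.85 f'_c b_w) = (1921450 − 1097928)/(0.85 × 21.6 × 330) = 135.92 mm.
M_n = C_f(d − h_f/2) + (T − C_f)(d − a_w/2) = 1097928 × (470 − 57.5) + 823522 × (470 − 67.96) = 452.90 + 331.09 = 783.99 × 10⁶ N·mm.
M_n = 783.99 kN·m.

M_n ≈ 784 kN·m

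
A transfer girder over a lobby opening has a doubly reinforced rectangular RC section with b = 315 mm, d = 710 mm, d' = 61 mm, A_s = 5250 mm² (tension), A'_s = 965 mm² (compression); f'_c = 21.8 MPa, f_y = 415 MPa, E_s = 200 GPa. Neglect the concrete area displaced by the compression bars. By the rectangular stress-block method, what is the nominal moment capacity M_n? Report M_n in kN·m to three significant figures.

Assume both tension and compression steel yield.
Net tension couple steel: A_s − A'_s = 4285 mm².
a = (A_s − A'_s) f_y / (0.85 f'_c b) = 1778275/(0.85 × 21.8 × 315) = 304.66 mm.
c = a/β₁ = 304.66/0.85 = 358.42 mm; ε'_s = 0.003(c − d')/c = 0.0025 ≥ f_y/E_s = 0.0021, so compression steel does yield.
M_n = (A_s − A'_s) f_y (d − a/2) + A'_s f_y (d − d') = [1778275 × (710 − 152.33) + 400475 × (710 − 61)] × 10⁻⁶ = 991.69 + 259.91 = 1251.60 kN·m.

M_n ≈ 1250 kN·m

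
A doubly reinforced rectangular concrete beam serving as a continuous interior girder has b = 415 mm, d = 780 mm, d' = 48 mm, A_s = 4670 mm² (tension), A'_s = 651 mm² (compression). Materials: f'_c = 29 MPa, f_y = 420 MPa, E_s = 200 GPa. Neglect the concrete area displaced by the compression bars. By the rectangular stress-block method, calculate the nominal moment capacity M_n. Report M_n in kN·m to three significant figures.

M_n ≈ 1380 kN·m

Assume both tension and compression steel yield.
Net tension couple steel: A_s − A'_s = 4019 mm².
a = (A_s − A'_s) f_y / (0.85 f'_c b) = 1687980/(0.85 × 29 × 415) = 165.01 mm.
c = a/β₁ = 165.01/0.843 = 195.74 mm; ε'_s = 0.003(c − d')/c = 0.0023 ≥ f_y/E_s = 0.0021, so compression steel does yield.
M_n = (A_s − A'_s) f_y (d − a/2) + A'_s f_y (d − d') = [1687980 × (780 − 82.505) + 273420 × (780 − 48)] × 10⁻⁶ = 1177.36 + 200.14 = 1377.50 kN·m.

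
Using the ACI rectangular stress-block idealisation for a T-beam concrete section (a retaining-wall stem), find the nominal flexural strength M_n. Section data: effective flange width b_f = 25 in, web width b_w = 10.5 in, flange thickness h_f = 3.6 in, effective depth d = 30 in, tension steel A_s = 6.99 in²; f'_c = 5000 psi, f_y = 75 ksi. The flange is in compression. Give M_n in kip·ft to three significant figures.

M_n ≈ 1190 kip·ft

Tension: T = A_s f_y = 6.99 × 75 = 524.25 kips.
Try a within the flange: a = T/(0.85 f'_c b_f) = 524.25/(0.85 × 5 × 25) = 4.934 in.
a = 4.934 > h_f = 3.6 in: the block extends into the web. Split into flange-overhang and web parts.
C_f = 0.85 f'_c (b_f − b_w) h_f = 0.85 × 5 × (25 − 10.5) × 3.6 = 221.9 kips.
Remaining web compression depth: a_w = (T − C_f)/(0.85 f'_c b_w) = (524.25 − 221.9)/(0.85 × 5 × 10.5) = 6.775 in.
M_n = C_f(d − h_f/2) + (T − C_f)(d − a_w/2) = 221.9 × (30 − 1.8) + 302.35 × (30 − 3.3875) = 6257.6 + 8046.3 = 14303.9 kip·in.
M_n = 14303.9/12 = 1191.99 kip·ft.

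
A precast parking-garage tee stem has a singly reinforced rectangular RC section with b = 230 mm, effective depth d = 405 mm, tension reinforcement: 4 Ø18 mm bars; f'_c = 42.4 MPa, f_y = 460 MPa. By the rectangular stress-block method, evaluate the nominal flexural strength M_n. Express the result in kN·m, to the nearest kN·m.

M_n ≈ 176 kN·m

A_s = 4 × 254 = 1016 mm².
T = A_s f_y = 1016 × 460 = 467360 N = 467.36 kN.
From C = T: a = T/(0.85 f'_c b) = 467360/(0.85 × 42.4 × 230) = 56.38 mm.
M_n = T(d − a/2) = 467.36 kN × (405 − 28.19) mm = 176.11 kN·m.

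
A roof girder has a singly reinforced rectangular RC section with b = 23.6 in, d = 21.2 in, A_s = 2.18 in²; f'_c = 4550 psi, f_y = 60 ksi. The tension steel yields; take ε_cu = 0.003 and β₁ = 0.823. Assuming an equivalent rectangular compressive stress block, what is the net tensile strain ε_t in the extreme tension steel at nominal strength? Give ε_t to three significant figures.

ε_t ≈ 0.0335

a = A_s f_y/(0.85 f'_c b) = 1.433 in.
β₁ = 0.823, so c = a/β₁ = 1.433/0.823 = 1.741 in.
From the linear strain diagram with ε_cu = 0.003: ε_t = 0.003 (d − c)/c = 0.003 × (21.2 − 1.741)/1.741 = 0.0335.
Since ε_t ≥ 0.005, the section is tension-controlled.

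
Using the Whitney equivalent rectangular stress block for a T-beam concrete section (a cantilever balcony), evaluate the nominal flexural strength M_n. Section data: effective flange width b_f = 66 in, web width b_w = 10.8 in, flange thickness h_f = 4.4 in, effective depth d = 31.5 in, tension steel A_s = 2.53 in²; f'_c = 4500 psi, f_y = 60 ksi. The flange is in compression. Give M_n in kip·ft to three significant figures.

M_n ≈ 395 kip·ft

Tension: T = A_s f_y = 2.53 × 60 = 151.8 kips.
Try a within the flange: a = T/(0.85 f'_c b_f) = 151.8/(0.85 × 4.5 × 66) = 0.601 in.
Since a = 0.601 ≤ h_f = 4.4 in, the stress block lies entirely in the flange; analyse as a rectangular beam of width b_f.
M_n = T(d − a/2) = 151.8 × (31.5 − 0.3005) = 4736.1 kip·in.
M_n = 4736.1/12 = 394.68 kip·ft.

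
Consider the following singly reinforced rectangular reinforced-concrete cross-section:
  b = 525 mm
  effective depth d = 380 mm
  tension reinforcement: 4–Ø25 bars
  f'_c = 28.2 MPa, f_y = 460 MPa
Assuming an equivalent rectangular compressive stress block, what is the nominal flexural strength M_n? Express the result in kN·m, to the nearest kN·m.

M_n ≈ 311 kN·m

A_s = 4 × 491 = 1964 mm².
T = A_s f_y = 1964 × 460 = 903440 N = 903.44 kN.
From C = T: a = T/(0.85 f'_c b) = 903440/(0.85 × 28.2 × 525) = 71.79 mm.
M_n = T(d − a/2) = 903.44 kN × (380 − 35.895) mm = 310.88 kN·m.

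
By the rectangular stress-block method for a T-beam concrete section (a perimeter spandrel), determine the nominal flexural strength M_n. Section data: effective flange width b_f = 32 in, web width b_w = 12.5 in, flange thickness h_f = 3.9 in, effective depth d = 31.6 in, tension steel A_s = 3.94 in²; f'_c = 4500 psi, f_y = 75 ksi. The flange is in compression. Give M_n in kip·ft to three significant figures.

Tension: T = A_s f_y = 3.94 × 75 = 295.5 kips.
Try a within the flange: a = T/(0.85 f'_c b_f) = 295.5/(0.85 × 4.5 × 32) = 2.414 in.
Since a = 2.414 ≤ h_f = 3.9 in, the stress block lies entirely in the flange; analyse as a rectangular beam of width b_f.
M_n = T(d − a/2) = 295.5 × (31.6 − 1.207) = 8981.1 kip·in.
M_n = 8981.1/12 = 748.43 kip·ft.

M_n ≈ 748 kip·ft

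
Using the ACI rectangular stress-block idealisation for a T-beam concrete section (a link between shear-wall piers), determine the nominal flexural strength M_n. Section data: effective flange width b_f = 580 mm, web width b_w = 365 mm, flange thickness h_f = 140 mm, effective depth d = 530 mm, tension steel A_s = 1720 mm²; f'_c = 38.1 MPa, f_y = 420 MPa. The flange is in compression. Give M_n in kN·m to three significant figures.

M_n ≈ 369 kN·m

Tension: T = A_s f_y = 1720 × 420 = 722400 N.
Try a within the flange: a = T/(0.85 f'_c b_f) = 722400/(0.85 × 38.1 × 580) = 38.46 mm.
Since a = 38.46 ≤ h_f = 140 mm, the stress block lies entirely in the flange; analyse as a rectangular beam of width b_f.
M_n = T(d − a/2) = 722400 × (530 − 19.23) = 368.98 × 10⁶ N·mm.
M_n = 368.98 kN·m.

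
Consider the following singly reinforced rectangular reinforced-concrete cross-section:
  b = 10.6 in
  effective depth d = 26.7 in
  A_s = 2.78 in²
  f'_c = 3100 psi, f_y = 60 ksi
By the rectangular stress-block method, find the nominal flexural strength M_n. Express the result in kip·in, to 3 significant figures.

M_n ≈ 3960 kip·in

T = A_s f_y = 2.78 × 60 = 166.8 kips.
a = T/(0.85 f'_c b) = 166.8/(0.85 × 3.1 × 10.6) = 5.972 in.
M_n = T(d − a/2) = 166.8 × (26.7 − 2.986) = 3955.5 kip·in.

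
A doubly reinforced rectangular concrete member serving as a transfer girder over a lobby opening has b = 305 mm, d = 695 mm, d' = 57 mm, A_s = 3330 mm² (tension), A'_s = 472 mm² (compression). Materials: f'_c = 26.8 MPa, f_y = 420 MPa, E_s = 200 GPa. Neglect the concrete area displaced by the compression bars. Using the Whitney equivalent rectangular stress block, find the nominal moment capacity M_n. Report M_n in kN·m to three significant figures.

Assume both tension and compression steel yield.
Net tension couple steel: A_s − A'_s = 2858 mm².
a = (A_s − A'_s) f_y / (0.85 f'_c b) = 1200360/(0.85 × 26.8 × 305) = 172.77 mm.
c = a/β₁ = 172.77/0.85 = 203.26 mm; ε'_s = 0.003(c − d')/c = 0.0022 ≥ f_y/E_s = 0.0021, so compression steel does yield.
M_n = (A_s − A'_s) f_y (d − a/2) + A'_s f_y (d − d') = [1200360 × (695 − 86.385) + 198240 × (695 − 57)] × 10⁻⁶ = 730.56 + 126.48 = 857.04 kN·m.

M_n ≈ 857 kN·m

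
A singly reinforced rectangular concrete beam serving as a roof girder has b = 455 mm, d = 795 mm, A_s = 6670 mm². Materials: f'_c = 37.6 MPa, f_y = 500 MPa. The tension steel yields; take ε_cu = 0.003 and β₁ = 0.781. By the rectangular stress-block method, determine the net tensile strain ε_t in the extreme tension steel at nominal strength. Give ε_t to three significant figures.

ε_t ≈ 0.00512

a = A_s f_y/(0.85 f'_c b) = 229.34 mm.
β₁ = 0.781, so c = a/β₁ = 229.34/0.781 = 293.65 mm.
From the linear strain diagram with ε_cu = 0.003: ε_t = 0.003 (d − c)/c = 0.003 × (795 − 293.65)/293.65 = 0.00512.
Since ε_t ≥ 0.005, the section is tension-controlled.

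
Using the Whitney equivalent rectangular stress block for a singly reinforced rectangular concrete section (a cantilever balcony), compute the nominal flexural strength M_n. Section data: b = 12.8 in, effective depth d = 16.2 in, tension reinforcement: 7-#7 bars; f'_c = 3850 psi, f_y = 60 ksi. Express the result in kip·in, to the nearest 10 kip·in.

M_n ≈ 3320 kip·in

A_s = 7 × 0.6 = 4.2 in².
T = A_s f_y = 4.2 × 60 = 252 kips.
a = T/(0.85 f'_c b) = 252/(0.85 × 3.85 × 12.8) = 6.016 in.
M_n = T(d − a/2) = 252 × (16.2 − 3.008) = 3324.4 kip·in.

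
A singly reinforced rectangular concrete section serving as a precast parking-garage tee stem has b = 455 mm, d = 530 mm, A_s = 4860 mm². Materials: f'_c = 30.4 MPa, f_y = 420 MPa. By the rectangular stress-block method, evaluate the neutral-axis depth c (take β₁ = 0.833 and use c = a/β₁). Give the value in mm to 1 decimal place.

T = A_s f_y = 4860 × 420 = 2041200 N = 2041.2 kN.
Setting C = 0.85 f'_c a b equal to T: a = 2041200/(0.85 × 30.4 × 455) = 173.613 mm.
With β₁ = 0.833, c = a/β₁ = 173.613/0.833 = 208.4 mm.

c ≈ 208.4 mm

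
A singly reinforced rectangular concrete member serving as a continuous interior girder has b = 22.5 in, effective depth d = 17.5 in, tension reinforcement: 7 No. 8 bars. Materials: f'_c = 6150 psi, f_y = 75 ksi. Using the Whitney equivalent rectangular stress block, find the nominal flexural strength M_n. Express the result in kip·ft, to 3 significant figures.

A_s = 7 × 0.79 = 5.53 in².
T = A_s f_y = 5.53 × 75 = 414.75 kips.
a = T/(0.85 f'_c b) = 414.75/(0.85 × 6.15 × 22.5) = 3.526 in.
M_n = T(d − a/2) = 414.75 × (17.5 − 1.763) = 6526.9 kip·in = 6526.9/12 = 543.91 kip·ft.

M_n ≈ 544 kip·ft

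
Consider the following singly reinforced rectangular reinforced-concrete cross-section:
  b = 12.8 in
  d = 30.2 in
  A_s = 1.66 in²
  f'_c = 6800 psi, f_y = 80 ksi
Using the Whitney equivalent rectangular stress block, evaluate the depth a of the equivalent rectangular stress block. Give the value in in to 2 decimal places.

T = A_s f_y = 1.66 × 80 = 132.8 kips.
a = T/(0.85 f'_c b) = 132.8/(0.85 × 6.8 × 12.8) = 1.79 in.

a ≈ 1.79 in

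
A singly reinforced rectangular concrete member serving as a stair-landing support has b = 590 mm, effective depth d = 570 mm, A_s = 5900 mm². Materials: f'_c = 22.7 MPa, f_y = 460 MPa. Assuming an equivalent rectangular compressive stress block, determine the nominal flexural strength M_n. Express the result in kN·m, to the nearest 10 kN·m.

T = A_s f_y = 5900 × 460 = 2714000 N = 2714 kN.
From C = T: a = T/(0.85 f'_c b) = 2714000/(0.85 × 22.7 × 590) = 238.40 mm.
M_n = T(d − a/2) = 2714 kN × (570 − 119.2) mm = 1223.47 kN·m.

M_n ≈ 1220 kN·m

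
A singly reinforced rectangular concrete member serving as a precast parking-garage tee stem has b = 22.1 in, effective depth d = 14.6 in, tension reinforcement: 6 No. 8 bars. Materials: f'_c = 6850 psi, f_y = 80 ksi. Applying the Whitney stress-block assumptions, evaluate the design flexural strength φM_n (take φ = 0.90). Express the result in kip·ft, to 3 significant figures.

φM_n ≈ 373 kip·ft

A_s = 6 × 0.79 = 4.74 in².
T = A_s f_y = 4.74 × 80 = 379.2 kips.
a = T/(0.85 f'_c b) = 379.2/(0.85 × 6.85 × 22.1) = 2.947 in.
M_n = T(d − a/2) = 379.2 × (14.6 − 1.4735) = 4977.6 kip·in = 4977.6/12 = 414.80 kip·ft.
φM_n = 0.90 × 414.80 = 373.32 kip·ft.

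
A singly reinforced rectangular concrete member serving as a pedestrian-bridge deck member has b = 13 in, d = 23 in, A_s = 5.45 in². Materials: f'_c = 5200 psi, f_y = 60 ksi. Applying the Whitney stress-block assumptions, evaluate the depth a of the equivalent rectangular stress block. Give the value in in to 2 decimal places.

T = A_s f_y = 5.45 × 60 = 327 kips.
a = T/(0.85 f'_c b) = 327/(0.85 × 5.2 × 13) = 5.69 in.

a ≈ 5.69 in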